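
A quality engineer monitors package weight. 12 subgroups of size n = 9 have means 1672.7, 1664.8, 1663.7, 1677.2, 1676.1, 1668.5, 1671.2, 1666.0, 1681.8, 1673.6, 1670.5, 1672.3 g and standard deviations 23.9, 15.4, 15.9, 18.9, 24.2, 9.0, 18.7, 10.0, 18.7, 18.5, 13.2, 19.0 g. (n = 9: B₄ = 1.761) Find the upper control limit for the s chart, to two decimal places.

30.14

s̄ = (23.9 + 15.4 + 15.9 + 18.9 + 24.2 + 9.0 + 18.7 + 10.0 + 18.7 + 18.5 + 13.2 + 19.0) / 12 = 17.1167
UCL_s = B₄·s̄ = 1.761 × 17.1167 = 30.1425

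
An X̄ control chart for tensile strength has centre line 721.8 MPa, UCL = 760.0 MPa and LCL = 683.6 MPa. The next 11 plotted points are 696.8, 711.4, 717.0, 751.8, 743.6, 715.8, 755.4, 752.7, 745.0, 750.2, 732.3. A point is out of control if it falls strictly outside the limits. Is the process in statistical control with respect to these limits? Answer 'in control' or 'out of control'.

in control

All 11 points lie within [683.6, 760.0].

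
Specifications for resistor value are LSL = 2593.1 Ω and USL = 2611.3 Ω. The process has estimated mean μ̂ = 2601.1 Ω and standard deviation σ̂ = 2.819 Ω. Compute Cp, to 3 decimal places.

Cp = (USL − LSL) / (6σ̂) = (2611.3 − 2593.1) / (6 × 2.819) = 18.2000 / 16.9140 = 1.0760

1.076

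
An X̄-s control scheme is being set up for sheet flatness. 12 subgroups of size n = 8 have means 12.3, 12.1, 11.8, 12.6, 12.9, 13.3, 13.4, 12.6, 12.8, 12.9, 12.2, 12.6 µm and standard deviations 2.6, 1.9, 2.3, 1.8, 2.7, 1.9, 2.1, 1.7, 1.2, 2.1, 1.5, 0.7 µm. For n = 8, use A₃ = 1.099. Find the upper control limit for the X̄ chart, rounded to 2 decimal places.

14.69

X̄̄ = (12.3 + 12.1 + 11.8 + 12.6 + 12.9 + 13.3 + 13.4 + 12.6 + 12.8 + 12.9 + 12.2 + 12.6) / 12 = 12.6250
s̄ = (2.6 + 1.9 + 2.3 + 1.8 + 2.7 + 1.9 + 2.1 + 1.7 + 1.2 + 2.1 + 1.5 + 0.7) / 12 = 1.8750
UCL = X̄̄ + A₃·s̄ = 12.6250 + 1.099 × 1.8750 = 14.6856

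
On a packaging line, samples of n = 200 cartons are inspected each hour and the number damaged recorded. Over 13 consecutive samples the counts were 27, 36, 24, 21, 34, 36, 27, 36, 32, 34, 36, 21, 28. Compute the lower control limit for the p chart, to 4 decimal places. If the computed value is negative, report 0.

0.0749

p̄ = Σdᵢ / (k·n) = 392 / (13 × 200) = 0.15077
LCL = p̄ − 3·√(p̄(1−p̄)/n) = 0.15077 − 3 × 0.02530 = 0.07486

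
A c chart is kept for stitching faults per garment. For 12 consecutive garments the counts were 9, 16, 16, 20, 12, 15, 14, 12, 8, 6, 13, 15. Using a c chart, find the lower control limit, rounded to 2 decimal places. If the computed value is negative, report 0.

c̄ = (9 + 16 + 16 + 20 + 12 + 15 + 14 + 12 + 8 + 6 + 13 + 15) / 12 = 156 / 12 = 13.0000
LCL = c̄ − 3√c̄ = 13.0000 − 3 × 3.6056 = 2.1833

2.18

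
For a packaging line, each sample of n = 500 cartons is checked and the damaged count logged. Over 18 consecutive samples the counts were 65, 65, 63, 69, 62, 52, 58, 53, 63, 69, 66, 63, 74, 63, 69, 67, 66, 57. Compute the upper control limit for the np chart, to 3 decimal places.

85.900

p̄ = Σdᵢ / (k·n) = 1144 / (18 × 500) = 0.12711
UCL = np̄ + 3·√(np̄(1−p̄)) = 63.5556 + 3 × √(63.5556×0.87289) = 63.5556 + 3 × 7.4483 = 85.9004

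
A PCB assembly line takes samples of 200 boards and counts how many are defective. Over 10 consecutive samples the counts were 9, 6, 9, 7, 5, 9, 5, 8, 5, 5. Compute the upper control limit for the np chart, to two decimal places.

p̄ = Σdᵢ / (k·n) = 68 / (10 × 200) = 0.03400
UCL = np̄ + 3·√(np̄(1−p̄)) = 6.8000 + 3 × √(6.8000×0.96600) = 6.8000 + 3 × 2.5630 = 14.4889

14.49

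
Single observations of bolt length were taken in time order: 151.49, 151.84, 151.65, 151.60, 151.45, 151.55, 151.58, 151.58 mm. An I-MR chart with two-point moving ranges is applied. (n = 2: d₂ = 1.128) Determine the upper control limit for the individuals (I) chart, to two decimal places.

151.92

X̄ = (151.49 + 151.84 + 151.65 + 151.60 + 151.45 + 151.55 + 151.58 + 151.58) / 8 = 151.5925
Moving ranges: 0.35, 0.19, 0.05, 0.15, 0.10, 0.03, 0.00; M̄R̄ = 0.8700 / 7 = 0.1243
UCL = X̄ + 3·M̄R̄/d₂ = 151.5925 + 3 × 0.1243 / 1.128 = 151.9230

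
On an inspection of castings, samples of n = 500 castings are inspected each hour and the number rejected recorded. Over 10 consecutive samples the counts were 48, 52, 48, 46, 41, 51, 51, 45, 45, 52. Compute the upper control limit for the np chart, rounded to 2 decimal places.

67.64

p̄ = Σdᵢ / (k·n) = 479 / (10 × 500) = 0.09580
UCL = np̄ + 3·√(np̄(1−p̄)) = 47.9000 + 3 × √(47.9000×0.90420) = 47.9000 + 3 × 6.5811 = 67.6434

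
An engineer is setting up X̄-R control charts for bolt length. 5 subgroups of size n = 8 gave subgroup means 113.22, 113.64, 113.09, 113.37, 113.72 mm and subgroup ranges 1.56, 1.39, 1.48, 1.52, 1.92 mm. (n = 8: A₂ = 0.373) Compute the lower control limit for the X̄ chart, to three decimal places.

X̄̄ = (113.22 + 113.64 + 113.09 + 113.37 + 113.72) / 5 = 567.0400 / 5 = 113.4080
R̄ = (1.56 + 1.39 + 1.48 + 1.52 + 1.92) / 5 = 7.8700 / 5 = 1.5740
LCL = X̄̄ − A₂·R̄ = 113.4080 − 0.373 × 1.5740 = 112.8209

112.821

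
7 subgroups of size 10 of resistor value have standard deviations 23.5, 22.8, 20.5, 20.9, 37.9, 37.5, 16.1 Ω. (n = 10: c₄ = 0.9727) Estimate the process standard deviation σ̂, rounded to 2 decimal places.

s̄ = (23.5 + 22.8 + 20.5 + 20.9 + 37.9 + 37.5 + 16.1) / 7 = 25.6000
σ̂ = s̄ / c₄ = 25.6000 / 0.9727 = 26.3185

26.32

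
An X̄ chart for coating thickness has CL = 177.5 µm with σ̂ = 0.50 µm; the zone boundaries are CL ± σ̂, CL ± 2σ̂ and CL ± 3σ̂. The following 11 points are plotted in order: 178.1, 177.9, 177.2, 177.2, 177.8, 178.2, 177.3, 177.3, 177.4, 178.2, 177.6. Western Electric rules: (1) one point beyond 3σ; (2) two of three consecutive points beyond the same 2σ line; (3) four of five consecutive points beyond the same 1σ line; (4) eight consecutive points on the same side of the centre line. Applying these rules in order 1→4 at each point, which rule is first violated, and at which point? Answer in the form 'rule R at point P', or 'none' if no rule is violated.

Zone of each point (C = within 1σ̂, B = 1σ̂–2σ̂, A = 2σ̂–3σ̂, * = beyond 3σ̂; sign = side of CL): 1:+B, 2:+C, 3:-C, 4:-C, 5:+C, 6:+B, 7:-C, 8:-C, 9:-C, 10:+B, 11:+C
No rule fires across all 11 points.

none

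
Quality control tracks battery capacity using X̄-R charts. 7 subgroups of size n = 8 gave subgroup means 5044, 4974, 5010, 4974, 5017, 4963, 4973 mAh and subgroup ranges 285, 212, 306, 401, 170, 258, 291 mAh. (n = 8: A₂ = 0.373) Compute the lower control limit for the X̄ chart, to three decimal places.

X̄̄ = (5044 + 4974 + 5010 + 4974 + 5017 + 4963 + 4973) / 7 = 34955.0000 / 7 = 4993.5714
R̄ = (285 + 212 + 306 + 401 + 170 + 258 + 291) / 7 = 1923.0000 / 7 = 274.7143
LCL = X̄̄ − A₂·R̄ = 4993.5714 − 0.373 × 274.7143 = 4891.1030

4891.103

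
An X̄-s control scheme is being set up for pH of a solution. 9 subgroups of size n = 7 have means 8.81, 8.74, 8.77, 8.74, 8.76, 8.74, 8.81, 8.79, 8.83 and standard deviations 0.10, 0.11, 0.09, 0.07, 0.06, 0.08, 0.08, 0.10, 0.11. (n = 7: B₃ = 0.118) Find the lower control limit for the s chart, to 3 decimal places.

s̄ = (0.10 + 0.11 + 0.09 + 0.07 + 0.06 + 0.08 + 0.08 + 0.10 + 0.11) / 9 = 0.0889
LCL_s = B₃·s̄ = 0.118 × 0.0889 = 0.0105

0.010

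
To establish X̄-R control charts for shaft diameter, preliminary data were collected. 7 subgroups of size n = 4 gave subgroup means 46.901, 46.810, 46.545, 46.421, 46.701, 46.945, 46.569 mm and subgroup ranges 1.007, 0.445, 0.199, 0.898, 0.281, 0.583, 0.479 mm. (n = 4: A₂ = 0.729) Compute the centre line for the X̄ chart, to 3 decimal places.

46.699

X̄̄ = (46.901 + 46.810 + 46.545 + 46.421 + 46.701 + 46.945 + 46.569) / 7 = 326.8920 / 7 = 46.6989
CL = X̄̄ = 46.6989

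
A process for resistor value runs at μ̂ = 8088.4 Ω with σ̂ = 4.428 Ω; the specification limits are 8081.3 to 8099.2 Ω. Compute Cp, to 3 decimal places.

Cp = (USL − LSL) / (6σ̂) = (8099.2 − 8081.3) / (6 × 4.428) = 17.9000 / 26.5680 = 0.6737

0.674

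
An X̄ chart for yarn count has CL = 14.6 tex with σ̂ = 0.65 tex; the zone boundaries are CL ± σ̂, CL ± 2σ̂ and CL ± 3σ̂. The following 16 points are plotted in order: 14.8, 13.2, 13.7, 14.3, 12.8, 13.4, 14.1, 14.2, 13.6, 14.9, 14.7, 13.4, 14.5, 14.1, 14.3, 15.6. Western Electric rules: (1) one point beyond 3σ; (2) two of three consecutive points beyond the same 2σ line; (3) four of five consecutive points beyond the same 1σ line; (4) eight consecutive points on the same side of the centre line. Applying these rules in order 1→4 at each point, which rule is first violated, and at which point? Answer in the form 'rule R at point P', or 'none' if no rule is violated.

rule 3 at point 6

Zone of each point (C = within 1σ̂, B = 1σ̂–2σ̂, A = 2σ̂–3σ̂, * = beyond 3σ̂; sign = side of CL): 1:+C, 2:-A, 3:-B, 4:-C, 5:-A, 6:-B, 7:-C, 8:-C, 9:-B, 10:+C, 11:+C, 12:-B, 13:-C, 14:-C, 15:-C, 16:+B
Rule 3 (four of five consecutive points beyond the same 1σ limit) is satisfied at point 6.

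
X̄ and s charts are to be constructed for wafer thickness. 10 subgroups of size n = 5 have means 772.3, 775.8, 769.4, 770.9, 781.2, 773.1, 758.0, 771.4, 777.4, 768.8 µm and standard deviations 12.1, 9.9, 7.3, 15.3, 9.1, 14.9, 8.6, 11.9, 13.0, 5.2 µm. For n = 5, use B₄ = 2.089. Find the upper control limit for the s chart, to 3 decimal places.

s̄ = (12.1 + 9.9 + 7.3 + 15.3 + 9.1 + 14.9 + 8.6 + 11.9 + 13.0 + 5.2) / 10 = 10.7300
UCL_s = B₄·s̄ = 2.089 × 10.7300 = 22.4150

22.415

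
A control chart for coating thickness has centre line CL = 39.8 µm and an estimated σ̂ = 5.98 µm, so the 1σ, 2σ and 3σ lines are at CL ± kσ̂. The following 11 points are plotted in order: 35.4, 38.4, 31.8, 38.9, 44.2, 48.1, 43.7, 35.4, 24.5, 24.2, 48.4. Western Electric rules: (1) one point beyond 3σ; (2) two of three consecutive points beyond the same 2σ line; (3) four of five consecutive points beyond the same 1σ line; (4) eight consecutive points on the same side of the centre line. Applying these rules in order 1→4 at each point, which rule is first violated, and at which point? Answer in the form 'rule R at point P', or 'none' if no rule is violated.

rule 2 at point 10

Zone of each point (C = within 1σ̂, B = 1σ̂–2σ̂, A = 2σ̂–3σ̂, * = beyond 3σ̂; sign = side of CL): 1:-C, 2:-C, 3:-B, 4:-C, 5:+C, 6:+B, 7:+C, 8:-C, 9:-A, 10:-A, 11:+B
Rule 2 (two of three consecutive points beyond the same 2σ limit) is satisfied at point 10.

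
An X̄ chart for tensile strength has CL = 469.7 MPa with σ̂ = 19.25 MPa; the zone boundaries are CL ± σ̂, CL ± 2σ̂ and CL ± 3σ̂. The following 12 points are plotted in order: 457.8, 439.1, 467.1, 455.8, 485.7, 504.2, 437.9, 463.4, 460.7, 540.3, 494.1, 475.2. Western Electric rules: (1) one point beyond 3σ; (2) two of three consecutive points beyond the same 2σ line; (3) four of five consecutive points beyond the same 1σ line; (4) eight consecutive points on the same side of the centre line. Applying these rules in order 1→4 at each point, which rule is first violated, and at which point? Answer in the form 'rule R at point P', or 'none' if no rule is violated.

Zone of each point (C = within 1σ̂, B = 1σ̂–2σ̂, A = 2σ̂–3σ̂, * = beyond 3σ̂; sign = side of CL): 1:-C, 2:-B, 3:-C, 4:-C, 5:+C, 6:+B, 7:-B, 8:-C, 9:-C, 10:+*, 11:+B, 12:+C
Rule 1 (one point beyond the 3σ limits) is satisfied at point 10.

rule 1 at point 10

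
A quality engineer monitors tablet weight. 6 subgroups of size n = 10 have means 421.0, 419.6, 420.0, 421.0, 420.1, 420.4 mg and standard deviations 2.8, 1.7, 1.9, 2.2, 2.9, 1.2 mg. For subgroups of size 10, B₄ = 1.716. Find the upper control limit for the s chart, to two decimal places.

3.63

s̄ = (2.8 + 1.7 + 1.9 + 2.2 + 2.9 + 1.2) / 6 = 2.1167
UCL_s = B₄·s̄ = 1.716 × 2.1167 = 3.6322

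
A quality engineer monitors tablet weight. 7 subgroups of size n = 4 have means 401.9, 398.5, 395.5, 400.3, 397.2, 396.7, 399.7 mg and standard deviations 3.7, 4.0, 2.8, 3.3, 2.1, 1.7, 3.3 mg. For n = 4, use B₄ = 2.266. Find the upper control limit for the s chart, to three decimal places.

6.766

s̄ = (3.7 + 4.0 + 2.8 + 3.3 + 2.1 + 1.7 + 3.3) / 7 = 2.9857
UCL_s = B₄·s̄ = 2.266 × 2.9857 = 6.7656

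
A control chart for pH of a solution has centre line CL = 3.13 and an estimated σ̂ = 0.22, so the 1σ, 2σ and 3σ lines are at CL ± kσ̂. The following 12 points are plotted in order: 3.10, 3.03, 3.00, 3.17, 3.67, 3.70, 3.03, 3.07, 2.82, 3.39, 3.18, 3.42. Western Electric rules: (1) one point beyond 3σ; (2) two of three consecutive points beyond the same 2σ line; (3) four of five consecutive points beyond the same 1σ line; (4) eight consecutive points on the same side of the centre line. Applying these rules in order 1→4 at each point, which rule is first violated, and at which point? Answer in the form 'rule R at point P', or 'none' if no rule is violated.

rule 2 at point 6

Zone of each point (C = within 1σ̂, B = 1σ̂–2σ̂, A = 2σ̂–3σ̂, * = beyond 3σ̂; sign = side of CL): 1:-C, 2:-C, 3:-C, 4:+C, 5:+A, 6:+A, 7:-C, 8:-C, 9:-B, 10:+B, 11:+C, 12:+B
Rule 2 (two of three consecutive points beyond the same 2σ limit) is satisfied at point 6.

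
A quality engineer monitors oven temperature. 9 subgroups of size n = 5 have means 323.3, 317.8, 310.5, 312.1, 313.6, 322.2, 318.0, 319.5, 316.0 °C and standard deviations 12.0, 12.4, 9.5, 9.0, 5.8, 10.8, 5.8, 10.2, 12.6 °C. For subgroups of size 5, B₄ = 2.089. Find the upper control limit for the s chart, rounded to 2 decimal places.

20.45

s̄ = (12.0 + 12.4 + 9.5 + 9.0 + 5.8 + 10.8 + 5.8 + 10.2 + 12.6) / 9 = 9.7889
UCL_s = B₄·s̄ = 2.089 × 9.7889 = 20.4490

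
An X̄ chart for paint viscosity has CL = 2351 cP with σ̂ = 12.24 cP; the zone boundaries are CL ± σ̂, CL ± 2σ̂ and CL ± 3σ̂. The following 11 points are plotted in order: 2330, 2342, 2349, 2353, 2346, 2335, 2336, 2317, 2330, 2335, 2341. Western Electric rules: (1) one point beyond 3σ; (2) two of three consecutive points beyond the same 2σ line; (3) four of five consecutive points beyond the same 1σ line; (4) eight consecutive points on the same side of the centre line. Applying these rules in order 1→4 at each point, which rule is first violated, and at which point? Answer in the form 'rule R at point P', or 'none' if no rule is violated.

Zone of each point (C = within 1σ̂, B = 1σ̂–2σ̂, A = 2σ̂–3σ̂, * = beyond 3σ̂; sign = side of CL): 1:-B, 2:-C, 3:-C, 4:+C, 5:-C, 6:-B, 7:-B, 8:-A, 9:-B, 10:-B, 11:-C
Rule 3 (four of five consecutive points beyond the same 1σ limit) is satisfied at point 9.

rule 3 at point 9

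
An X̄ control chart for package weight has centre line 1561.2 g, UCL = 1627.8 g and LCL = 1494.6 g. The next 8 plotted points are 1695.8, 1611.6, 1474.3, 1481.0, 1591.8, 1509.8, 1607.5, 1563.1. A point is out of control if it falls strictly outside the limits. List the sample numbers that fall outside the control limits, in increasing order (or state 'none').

Compare each point to [1494.6, 1627.8]: sample 1 = 1695.8 > UCL; sample 3 = 1474.3 < LCL; sample 4 = 1481.0 < LCL.

1, 3, 4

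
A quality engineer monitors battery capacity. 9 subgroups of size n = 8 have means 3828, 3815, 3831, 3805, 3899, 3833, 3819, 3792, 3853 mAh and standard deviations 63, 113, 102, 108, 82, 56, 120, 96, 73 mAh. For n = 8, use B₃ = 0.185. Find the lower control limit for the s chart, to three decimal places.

16.712

s̄ = (63 + 113 + 102 + 108 + 82 + 56 + 120 + 96 + 73) / 9 = 90.3333
LCL_s = B₃·s̄ = 0.185 × 90.3333 = 16.7117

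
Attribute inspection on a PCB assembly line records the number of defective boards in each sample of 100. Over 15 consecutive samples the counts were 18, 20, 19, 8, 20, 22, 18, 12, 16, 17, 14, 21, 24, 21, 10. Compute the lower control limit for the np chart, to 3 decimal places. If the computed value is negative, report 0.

p̄ = Σdᵢ / (k·n) = 260 / (15 × 100) = 0.17333
LCL = np̄ − 3·√(np̄(1−p̄)) = 17.3333 − 3 × 3.7854 = 5.9773

5.977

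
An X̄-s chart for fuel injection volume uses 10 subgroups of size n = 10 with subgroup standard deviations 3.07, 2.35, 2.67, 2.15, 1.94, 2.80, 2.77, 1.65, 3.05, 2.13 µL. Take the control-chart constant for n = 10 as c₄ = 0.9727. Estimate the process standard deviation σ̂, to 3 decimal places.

2.527

s̄ = (3.07 + 2.35 + 2.67 + 2.15 + 1.94 + 2.80 + 2.77 + 1.65 + 3.05 + 2.13) / 10 = 2.4580
σ̂ = s̄ / c₄ = 2.4580 / 0.9727 = 2.5270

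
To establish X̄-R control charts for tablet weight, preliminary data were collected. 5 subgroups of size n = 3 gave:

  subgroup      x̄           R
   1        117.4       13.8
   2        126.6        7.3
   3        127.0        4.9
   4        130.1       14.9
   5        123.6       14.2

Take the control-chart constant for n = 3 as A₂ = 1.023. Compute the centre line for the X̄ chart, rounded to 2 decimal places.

124.94

X̄̄ = (117.4 + 126.6 + 127.0 + 130.1 + 123.6) / 5 = 624.7000 / 5 = 124.9400
CL = X̄̄ = 124.9400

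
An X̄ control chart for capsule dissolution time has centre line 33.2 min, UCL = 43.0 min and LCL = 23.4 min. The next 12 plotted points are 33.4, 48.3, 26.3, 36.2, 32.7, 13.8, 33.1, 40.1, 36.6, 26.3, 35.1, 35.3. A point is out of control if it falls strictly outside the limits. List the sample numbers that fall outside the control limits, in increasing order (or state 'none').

2, 6

Compare each point to [23.4, 43.0]: sample 2 = 48.3 > UCL; sample 6 = 13.8 < LCL.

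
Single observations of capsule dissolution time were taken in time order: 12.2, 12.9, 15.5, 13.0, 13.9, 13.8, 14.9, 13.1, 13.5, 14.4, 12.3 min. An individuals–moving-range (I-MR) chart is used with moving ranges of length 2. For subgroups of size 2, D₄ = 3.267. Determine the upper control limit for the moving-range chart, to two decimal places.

4.28

Moving ranges: 0.7, 2.6, 2.5, 0.9, 0.1, 1.1, 1.8, 0.4, 0.9, 2.1; M̄R̄ = 13.1000 / 10 = 1.3100
UCL_MR = D₄·M̄R̄ = 3.267 × 1.3100 = 4.2798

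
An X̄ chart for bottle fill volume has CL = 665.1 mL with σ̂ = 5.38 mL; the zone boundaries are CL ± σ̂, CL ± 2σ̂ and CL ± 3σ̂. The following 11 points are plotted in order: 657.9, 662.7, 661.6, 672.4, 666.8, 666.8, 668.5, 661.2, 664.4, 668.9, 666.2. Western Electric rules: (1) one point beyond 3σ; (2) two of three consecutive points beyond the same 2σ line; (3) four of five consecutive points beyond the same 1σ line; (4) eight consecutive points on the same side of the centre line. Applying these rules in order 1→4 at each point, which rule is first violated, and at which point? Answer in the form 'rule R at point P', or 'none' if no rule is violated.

Zone of each point (C = within 1σ̂, B = 1σ̂–2σ̂, A = 2σ̂–3σ̂, * = beyond 3σ̂; sign = side of CL): 1:-B, 2:-C, 3:-C, 4:+B, 5:+C, 6:+C, 7:+C, 8:-C, 9:-C, 10:+C, 11:+C
No rule fires across all 11 points.

none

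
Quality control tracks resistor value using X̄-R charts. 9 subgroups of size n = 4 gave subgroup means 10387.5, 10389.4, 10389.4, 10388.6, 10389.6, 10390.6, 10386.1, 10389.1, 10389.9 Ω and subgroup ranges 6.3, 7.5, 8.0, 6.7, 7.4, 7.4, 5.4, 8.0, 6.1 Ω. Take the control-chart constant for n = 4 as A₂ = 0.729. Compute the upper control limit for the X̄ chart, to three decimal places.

X̄̄ = (10387.5 + 10389.4 + 10389.4 + 10388.6 + 10389.6 + 10390.6 + 10386.1 + 10389.1 + 10389.9) / 9 = 93500.2000 / 9 = 10388.9111
R̄ = (6.3 + 7.5 + 8.0 + 6.7 + 7.4 + 7.4 + 5.4 + 8.0 + 6.1) / 9 = 62.8000 / 9 = 6.9778
UCL = X̄̄ + A₂·R̄ = 10388.9111 + 0.729 × 6.9778 = 10393.9979

10393.998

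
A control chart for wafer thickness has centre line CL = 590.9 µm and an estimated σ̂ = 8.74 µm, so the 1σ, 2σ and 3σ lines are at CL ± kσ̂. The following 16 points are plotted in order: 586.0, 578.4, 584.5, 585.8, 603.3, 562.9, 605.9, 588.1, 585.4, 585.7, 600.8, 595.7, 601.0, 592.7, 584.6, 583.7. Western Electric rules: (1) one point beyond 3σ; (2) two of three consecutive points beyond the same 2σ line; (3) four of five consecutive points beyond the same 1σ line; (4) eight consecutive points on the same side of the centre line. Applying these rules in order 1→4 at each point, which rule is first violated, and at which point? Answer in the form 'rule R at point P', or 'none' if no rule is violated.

Zone of each point (C = within 1σ̂, B = 1σ̂–2σ̂, A = 2σ̂–3σ̂, * = beyond 3σ̂; sign = side of CL): 1:-C, 2:-B, 3:-C, 4:-C, 5:+B, 6:-*, 7:+B, 8:-C, 9:-C, 10:-C, 11:+B, 12:+C, 13:+B, 14:+C, 15:-C, 16:-C
Rule 1 (one point beyond the 3σ limits) is satisfied at point 6.

rule 1 at point 6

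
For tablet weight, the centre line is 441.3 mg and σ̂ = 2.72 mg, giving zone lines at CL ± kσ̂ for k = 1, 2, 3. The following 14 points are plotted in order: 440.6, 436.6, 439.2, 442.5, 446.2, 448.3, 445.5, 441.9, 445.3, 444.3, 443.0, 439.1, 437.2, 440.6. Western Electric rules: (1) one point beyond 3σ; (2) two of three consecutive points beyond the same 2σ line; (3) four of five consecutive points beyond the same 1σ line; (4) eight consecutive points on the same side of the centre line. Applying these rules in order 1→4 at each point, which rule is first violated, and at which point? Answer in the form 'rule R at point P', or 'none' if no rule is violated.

rule 3 at point 9

Zone of each point (C = within 1σ̂, B = 1σ̂–2σ̂, A = 2σ̂–3σ̂, * = beyond 3σ̂; sign = side of CL): 1:-C, 2:-B, 3:-C, 4:+C, 5:+B, 6:+A, 7:+B, 8:+C, 9:+B, 10:+B, 11:+C, 12:-C, 13:-B, 14:-C
Rule 3 (four of five consecutive points beyond the same 1σ limit) is satisfied at point 9.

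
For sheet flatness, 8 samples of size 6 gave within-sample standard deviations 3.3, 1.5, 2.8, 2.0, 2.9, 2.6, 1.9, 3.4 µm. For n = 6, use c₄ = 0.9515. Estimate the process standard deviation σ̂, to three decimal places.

s̄ = (3.3 + 1.5 + 2.8 + 2.0 + 2.9 + 2.6 + 1.9 + 3.4) / 8 = 2.5500
σ̂ = s̄ / c₄ = 2.5500 / 0.9515 = 2.6800

2.680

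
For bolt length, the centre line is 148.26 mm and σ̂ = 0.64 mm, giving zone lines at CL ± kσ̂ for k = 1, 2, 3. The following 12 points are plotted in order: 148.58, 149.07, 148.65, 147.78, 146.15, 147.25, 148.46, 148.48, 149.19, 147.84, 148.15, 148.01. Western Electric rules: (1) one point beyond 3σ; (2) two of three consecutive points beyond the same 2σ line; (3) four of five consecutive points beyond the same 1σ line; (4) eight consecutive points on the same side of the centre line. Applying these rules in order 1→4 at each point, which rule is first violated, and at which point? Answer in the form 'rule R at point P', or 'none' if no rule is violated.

rule 1 at point 5

Zone of each point (C = within 1σ̂, B = 1σ̂–2σ̂, A = 2σ̂–3σ̂, * = beyond 3σ̂; sign = side of CL): 1:+C, 2:+B, 3:+C, 4:-C, 5:-*, 6:-B, 7:+C, 8:+C, 9:+B, 10:-C, 11:-C, 12:-C
Rule 1 (one point beyond the 3σ limits) is satisfied at point 5.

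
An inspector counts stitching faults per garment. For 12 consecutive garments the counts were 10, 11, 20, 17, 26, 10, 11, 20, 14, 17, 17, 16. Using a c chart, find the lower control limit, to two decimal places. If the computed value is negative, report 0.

c̄ = (10 + 11 + 20 + 17 + 26 + 10 + 11 + 20 + 14 + 17 + 17 + 16) / 12 = 189 / 12 = 15.7500
LCL = c̄ − 3√c̄ = 15.7500 − 3 × 3.9686 = 3.8441

3.84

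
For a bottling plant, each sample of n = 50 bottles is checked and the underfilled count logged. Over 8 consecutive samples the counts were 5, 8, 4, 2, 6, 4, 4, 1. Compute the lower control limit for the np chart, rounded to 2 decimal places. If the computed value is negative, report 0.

p̄ = Σdᵢ / (k·n) = 34 / (8 × 50) = 0.08500
LCL = np̄ − 3·√(np̄(1−p̄)) = 4.2500 − 3 × 1.9720 = -1.6660 → 0 (negative, so LCL = 0)

0.00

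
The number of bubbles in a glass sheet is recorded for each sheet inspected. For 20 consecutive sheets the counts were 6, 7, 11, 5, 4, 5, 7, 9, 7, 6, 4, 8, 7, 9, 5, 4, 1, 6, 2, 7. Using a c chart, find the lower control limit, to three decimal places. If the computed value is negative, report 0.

0.000

c̄ = (6 + 7 + 11 + 5 + 4 + 5 + 7 + 9 + 7 + 6 + 4 + 8 + 7 + 9 + 5 + 4 + 1 + 6 + 2 + 7) / 20 = 120 / 20 = 6.0000
LCL = c̄ − 3√c̄ = 6.0000 − 3 × 2.4495 = -1.3485 → 0 (cannot be negative)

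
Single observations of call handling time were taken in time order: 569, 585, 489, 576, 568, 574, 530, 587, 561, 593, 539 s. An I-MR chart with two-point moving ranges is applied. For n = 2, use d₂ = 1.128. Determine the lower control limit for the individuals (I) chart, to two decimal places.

447.70

X̄ = (569 + 585 + 489 + 576 + 568 + 574 + 530 + 587 + 561 + 593 + 539) / 11 = 561.0000
Moving ranges: 16, 96, 87, 8, 6, 44, 57, 26, 32, 54; M̄R̄ = 426.0000 / 10 = 42.6000
LCL = X̄ − 3·M̄R̄/d₂ = 561.0000 − 3 × 42.6000 / 1.128 = 447.7021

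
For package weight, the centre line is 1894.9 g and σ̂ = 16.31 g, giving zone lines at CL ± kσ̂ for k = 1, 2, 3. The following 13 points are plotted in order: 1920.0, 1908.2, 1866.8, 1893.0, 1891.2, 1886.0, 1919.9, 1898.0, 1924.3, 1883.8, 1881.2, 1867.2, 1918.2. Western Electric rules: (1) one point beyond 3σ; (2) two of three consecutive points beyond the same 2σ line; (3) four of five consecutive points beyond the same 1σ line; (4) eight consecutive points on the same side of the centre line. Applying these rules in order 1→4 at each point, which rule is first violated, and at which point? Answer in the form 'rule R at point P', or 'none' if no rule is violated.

none

Zone of each point (C = within 1σ̂, B = 1σ̂–2σ̂, A = 2σ̂–3σ̂, * = beyond 3σ̂; sign = side of CL): 1:+B, 2:+C, 3:-B, 4:-C, 5:-C, 6:-C, 7:+B, 8:+C, 9:+B, 10:-C, 11:-C, 12:-B, 13:+B
No rule fires across all 13 points.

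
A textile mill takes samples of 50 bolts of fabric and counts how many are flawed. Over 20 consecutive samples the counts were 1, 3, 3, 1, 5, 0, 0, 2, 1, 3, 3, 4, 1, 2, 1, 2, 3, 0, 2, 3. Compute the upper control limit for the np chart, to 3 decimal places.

p̄ = Σdᵢ / (k·n) = 40 / (20 × 50) = 0.04000
UCL = np̄ + 3·√(np̄(1−p̄)) = 2.0000 + 3 × √(2.0000×0.96000) = 2.0000 + 3 × 1.3856 = 6.1569

6.157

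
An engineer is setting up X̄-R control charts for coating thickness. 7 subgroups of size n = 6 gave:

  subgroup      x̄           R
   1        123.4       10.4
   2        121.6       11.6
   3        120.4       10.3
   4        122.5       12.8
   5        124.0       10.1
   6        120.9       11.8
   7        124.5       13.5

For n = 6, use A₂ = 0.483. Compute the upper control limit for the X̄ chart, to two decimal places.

X̄̄ = (123.4 + 121.6 + 120.4 + 122.5 + 124.0 + 120.9 + 124.5) / 7 = 857.3000 / 7 = 122.4714
R̄ = (10.4 + 11.6 + 10.3 + 12.8 + 10.1 + 11.8 + 13.5) / 7 = 80.5000 / 7 = 11.5000
UCL = X̄̄ + A₂·R̄ = 122.4714 + 0.483 × 11.5000 = 128.0259

128.03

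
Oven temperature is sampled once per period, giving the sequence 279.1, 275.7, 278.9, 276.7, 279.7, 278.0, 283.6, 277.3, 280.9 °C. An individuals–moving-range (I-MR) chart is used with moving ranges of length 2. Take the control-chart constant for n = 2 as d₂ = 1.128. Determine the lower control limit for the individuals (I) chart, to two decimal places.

269.24

X̄ = (279.1 + 275.7 + 278.9 + 276.7 + 279.7 + 278.0 + 283.6 + 277.3 + 280.9) / 9 = 278.8778
Moving ranges: 3.4, 3.2, 2.2, 3.0, 1.7, 5.6, 6.3, 3.6; M̄R̄ = 29.0000 / 8 = 3.6250
LCL = X̄ − 3·M̄R̄/d₂ = 278.8778 − 3 × 3.6250 / 1.128 = 269.2368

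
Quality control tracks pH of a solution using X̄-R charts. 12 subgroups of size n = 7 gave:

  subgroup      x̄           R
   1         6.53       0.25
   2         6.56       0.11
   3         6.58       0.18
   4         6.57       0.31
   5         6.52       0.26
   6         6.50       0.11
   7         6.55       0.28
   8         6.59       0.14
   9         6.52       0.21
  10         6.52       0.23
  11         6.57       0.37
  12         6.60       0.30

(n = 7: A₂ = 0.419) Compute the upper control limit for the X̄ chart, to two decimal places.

X̄̄ = (6.53 + 6.56 + 6.58 + 6.57 + 6.52 + 6.50 + 6.55 + 6.59 + 6.52 + 6.52 + 6.57 + 6.60) / 12 = 78.6100 / 12 = 6.5508
R̄ = (0.25 + 0.11 + 0.18 + 0.31 + 0.26 + 0.11 + 0.28 + 0.14 + 0.21 + 0.23 + 0.37 + 0.30) / 12 = 2.7500 / 12 = 0.2292
UCL = X̄̄ + A₂·R̄ = 6.5508 + 0.419 × 0.2292 = 6.6469

6.65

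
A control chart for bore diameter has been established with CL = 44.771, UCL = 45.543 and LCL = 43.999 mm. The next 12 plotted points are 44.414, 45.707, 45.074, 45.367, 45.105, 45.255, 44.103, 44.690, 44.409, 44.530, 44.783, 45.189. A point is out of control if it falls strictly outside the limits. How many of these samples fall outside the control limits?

1

Compare each point to [43.999, 45.543]: sample 2 = 45.707 > UCL.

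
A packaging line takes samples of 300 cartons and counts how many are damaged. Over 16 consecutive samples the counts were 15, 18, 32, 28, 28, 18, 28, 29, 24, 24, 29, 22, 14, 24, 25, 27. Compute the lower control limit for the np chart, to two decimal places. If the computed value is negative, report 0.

p̄ = Σdᵢ / (k·n) = 385 / (16 × 300) = 0.08021
LCL = np̄ − 3·√(np̄(1−p̄)) = 24.0625 − 3 × 4.7045 = 9.9489

9.95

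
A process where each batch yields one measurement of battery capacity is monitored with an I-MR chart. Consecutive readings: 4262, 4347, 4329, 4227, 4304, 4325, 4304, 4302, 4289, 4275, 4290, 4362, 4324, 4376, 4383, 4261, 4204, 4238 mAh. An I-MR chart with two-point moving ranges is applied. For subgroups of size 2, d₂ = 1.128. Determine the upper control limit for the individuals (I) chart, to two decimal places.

4417.45

X̄ = (4262 + 4347 + 4329 + 4227 + 4304 + 4325 + 4304 + 4302 + 4289 + 4275 + 4290 + 4362 + 4324 + 4376 + 4383 + 4261 + 4204 + 4238) / 18 = 4300.1111
Moving ranges: 85, 18, 102, 77, 21, 21, 2, 13, 14, 15, 72, 38, 52, 7, 122, 57, 34; M̄R̄ = 750.0000 / 17 = 44.1176
UCL = X̄ + 3·M̄R̄/d₂ = 4300.1111 + 3 × 44.1176 / 1.128 = 4417.4453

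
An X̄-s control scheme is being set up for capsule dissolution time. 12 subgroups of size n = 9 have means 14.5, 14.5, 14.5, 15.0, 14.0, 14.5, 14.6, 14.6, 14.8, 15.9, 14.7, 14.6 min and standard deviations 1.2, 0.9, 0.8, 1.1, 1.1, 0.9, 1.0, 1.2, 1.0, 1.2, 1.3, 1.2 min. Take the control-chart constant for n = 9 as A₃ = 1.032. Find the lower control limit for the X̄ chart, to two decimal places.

X̄̄ = (14.5 + 14.5 + 14.5 + 15.0 + 14.0 + 14.5 + 14.6 + 14.6 + 14.8 + 15.9 + 14.7 + 14.6) / 12 = 14.6833
s̄ = (1.2 + 0.9 + 0.8 + 1.1 + 1.1 + 0.9 + 1.0 + 1.2 + 1.0 + 1.2 + 1.3 + 1.2) / 12 = 1.0750
LCL = X̄̄ − A₃·s̄ = 14.6833 − 1.032 × 1.0750 = 13.5739

13.57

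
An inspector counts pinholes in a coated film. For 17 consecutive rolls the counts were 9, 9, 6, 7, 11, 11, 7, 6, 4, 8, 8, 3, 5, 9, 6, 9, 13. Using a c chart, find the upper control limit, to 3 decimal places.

16.034

c̄ = (9 + 9 + 6 + 7 + 11 + 11 + 7 + 6 + 4 + 8 + 8 + 3 + 5 + 9 + 6 + 9 + 13) / 17 = 131 / 17 = 7.7059
UCL = c̄ + 3√c̄ = 7.7059 + 3 × √7.7059 = 7.7059 + 3 × 2.7759 = 16.0337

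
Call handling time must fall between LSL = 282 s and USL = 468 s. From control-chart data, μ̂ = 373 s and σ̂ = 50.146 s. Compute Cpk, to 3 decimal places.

0.605

Cpu = (USL − μ̂) / (3σ̂) = (468 − 373) / (3 × 50.146) = 0.6315; Cpl = (μ̂ − LSL) / (3σ̂) = (373 − 282) / (3 × 50.146) = 0.6049; Cpk = min(Cpu, Cpl) = 0.6049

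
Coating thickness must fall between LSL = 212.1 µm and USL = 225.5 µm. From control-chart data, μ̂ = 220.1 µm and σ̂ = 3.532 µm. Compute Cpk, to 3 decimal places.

0.510

Cpu = (USL − μ̂) / (3σ̂) = (225.5 − 220.1) / (3 × 3.532) = 0.5096; Cpl = (μ̂ − LSL) / (3σ̂) = (220.1 − 212.1) / (3 × 3.532) = 0.7550; Cpk = min(Cpu, Cpl) = 0.5096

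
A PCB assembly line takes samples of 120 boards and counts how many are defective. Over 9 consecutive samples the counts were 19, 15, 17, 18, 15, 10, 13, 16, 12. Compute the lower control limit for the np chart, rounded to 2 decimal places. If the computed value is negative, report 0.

4.13

p̄ = Σdᵢ / (k·n) = 135 / (9 × 120) = 0.12500
LCL = np̄ − 3·√(np̄(1−p̄)) = 15.0000 − 3 × 3.6228 = 4.1315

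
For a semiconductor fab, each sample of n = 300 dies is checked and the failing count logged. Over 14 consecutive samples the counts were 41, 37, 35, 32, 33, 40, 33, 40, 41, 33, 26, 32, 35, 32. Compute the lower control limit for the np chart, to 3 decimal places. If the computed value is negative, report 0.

p̄ = Σdᵢ / (k·n) = 490 / (14 × 300) = 0.11667
LCL = np̄ − 3·√(np̄(1−p̄)) = 35.0000 − 3 × 5.5603 = 18.3192

18.319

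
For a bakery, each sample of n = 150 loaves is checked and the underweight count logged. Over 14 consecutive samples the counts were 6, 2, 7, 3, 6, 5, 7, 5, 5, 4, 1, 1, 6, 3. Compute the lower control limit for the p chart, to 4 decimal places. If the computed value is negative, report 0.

p̄ = Σdᵢ / (k·n) = 61 / (14 × 150) = 0.02905
LCL = p̄ − 3·√(p̄(1−p̄)/n) = 0.02905 − 3 × 0.01371 = -0.01209 → 0 (negative, so LCL = 0)

0.0000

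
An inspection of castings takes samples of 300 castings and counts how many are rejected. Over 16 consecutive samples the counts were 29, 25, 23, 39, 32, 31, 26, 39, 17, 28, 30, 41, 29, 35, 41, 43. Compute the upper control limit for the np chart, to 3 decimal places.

p̄ = Σdᵢ / (k·n) = 508 / (16 × 300) = 0.10583
UCL = np̄ + 3·√(np̄(1−p̄)) = 31.7500 + 3 × √(31.7500×0.89417) = 31.7500 + 3 × 5.3282 = 47.7346

47.735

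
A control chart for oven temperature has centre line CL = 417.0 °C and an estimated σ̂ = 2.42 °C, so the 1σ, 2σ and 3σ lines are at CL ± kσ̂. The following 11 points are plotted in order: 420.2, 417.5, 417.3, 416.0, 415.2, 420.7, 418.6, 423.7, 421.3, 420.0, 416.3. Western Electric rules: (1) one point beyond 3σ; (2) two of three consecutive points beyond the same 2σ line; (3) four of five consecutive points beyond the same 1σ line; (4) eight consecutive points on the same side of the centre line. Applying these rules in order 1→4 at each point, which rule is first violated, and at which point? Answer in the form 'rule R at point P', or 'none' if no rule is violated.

rule 3 at point 10

Zone of each point (C = within 1σ̂, B = 1σ̂–2σ̂, A = 2σ̂–3σ̂, * = beyond 3σ̂; sign = side of CL): 1:+B, 2:+C, 3:+C, 4:-C, 5:-C, 6:+B, 7:+C, 8:+A, 9:+B, 10:+B, 11:-C
Rule 3 (four of five consecutive points beyond the same 1σ limit) is satisfied at point 10.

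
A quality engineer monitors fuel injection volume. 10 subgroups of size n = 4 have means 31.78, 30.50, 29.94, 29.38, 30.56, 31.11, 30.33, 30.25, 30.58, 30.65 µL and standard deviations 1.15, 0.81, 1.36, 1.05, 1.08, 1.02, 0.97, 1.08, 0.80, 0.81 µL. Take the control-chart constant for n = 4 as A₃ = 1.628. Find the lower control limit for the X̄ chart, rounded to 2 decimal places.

X̄̄ = (31.78 + 30.50 + 29.94 + 29.38 + 30.56 + 31.11 + 30.33 + 30.25 + 30.58 + 30.65) / 10 = 30.5080
s̄ = (1.15 + 0.81 + 1.36 + 1.05 + 1.08 + 1.02 + 0.97 + 1.08 + 0.80 + 0.81) / 10 = 1.0130
LCL = X̄̄ − A₃·s̄ = 30.5080 − 1.628 × 1.0130 = 28.8588

28.86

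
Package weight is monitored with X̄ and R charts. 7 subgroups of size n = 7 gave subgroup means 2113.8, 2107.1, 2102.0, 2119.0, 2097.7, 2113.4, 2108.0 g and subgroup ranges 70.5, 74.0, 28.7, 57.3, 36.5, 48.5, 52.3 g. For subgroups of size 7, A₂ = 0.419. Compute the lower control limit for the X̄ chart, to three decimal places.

X̄̄ = (2113.8 + 2107.1 + 2102.0 + 2119.0 + 2097.7 + 2113.4 + 2108.0) / 7 = 14761.0000 / 7 = 2108.7143
R̄ = (70.5 + 74.0 + 28.7 + 57.3 + 36.5 + 48.5 + 52.3) / 7 = 367.8000 / 7 = 52.5429
LCL = X̄̄ − A₂·R̄ = 2108.7143 − 0.419 × 52.5429 = 2086.6988

2086.699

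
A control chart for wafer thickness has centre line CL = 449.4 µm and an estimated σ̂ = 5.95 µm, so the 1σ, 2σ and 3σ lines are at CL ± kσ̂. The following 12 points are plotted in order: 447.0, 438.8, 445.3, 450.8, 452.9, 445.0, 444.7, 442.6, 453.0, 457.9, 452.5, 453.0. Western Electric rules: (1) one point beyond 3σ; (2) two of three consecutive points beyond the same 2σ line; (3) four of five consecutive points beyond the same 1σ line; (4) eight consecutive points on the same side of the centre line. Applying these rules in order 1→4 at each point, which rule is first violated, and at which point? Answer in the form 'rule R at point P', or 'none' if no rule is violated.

Zone of each point (C = within 1σ̂, B = 1σ̂–2σ̂, A = 2σ̂–3σ̂, * = beyond 3σ̂; sign = side of CL): 1:-C, 2:-B, 3:-C, 4:+C, 5:+C, 6:-C, 7:-C, 8:-B, 9:+C, 10:+B, 11:+C, 12:+C
No rule fires across all 12 points.

none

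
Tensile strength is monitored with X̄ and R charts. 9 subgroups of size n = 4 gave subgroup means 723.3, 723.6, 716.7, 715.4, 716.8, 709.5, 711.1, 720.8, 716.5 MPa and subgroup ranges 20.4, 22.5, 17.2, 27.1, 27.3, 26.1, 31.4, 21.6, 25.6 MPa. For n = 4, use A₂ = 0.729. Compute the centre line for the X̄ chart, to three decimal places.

X̄̄ = (723.3 + 723.6 + 716.7 + 715.4 + 716.8 + 709.5 + 711.1 + 720.8 + 716.5) / 9 = 6453.7000 / 9 = 717.0778
CL = X̄̄ = 717.0778

717.078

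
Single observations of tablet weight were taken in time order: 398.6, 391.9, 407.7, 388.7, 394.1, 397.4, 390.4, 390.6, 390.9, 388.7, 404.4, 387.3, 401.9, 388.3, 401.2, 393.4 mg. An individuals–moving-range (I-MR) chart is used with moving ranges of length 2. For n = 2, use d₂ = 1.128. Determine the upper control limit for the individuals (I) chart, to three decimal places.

X̄ = (398.6 + 391.9 + 407.7 + 388.7 + 394.1 + 397.4 + 390.4 + 390.6 + 390.9 + 388.7 + 404.4 + 387.3 + 401.9 + 388.3 + 401.2 + 393.4) / 16 = 394.7188
Moving ranges: 6.7, 15.8, 19.0, 5.4, 3.3, 7.0, 0.2, 0.3, 2.2, 15.7, 17.1, 14.6, 13.6, 12.9, 7.8; M̄R̄ = 141.6000 / 15 = 9.4400
UCL = X̄ + 3·M̄R̄/d₂ = 394.7188 + 3 × 9.4400 / 1.128 = 419.8251

419.825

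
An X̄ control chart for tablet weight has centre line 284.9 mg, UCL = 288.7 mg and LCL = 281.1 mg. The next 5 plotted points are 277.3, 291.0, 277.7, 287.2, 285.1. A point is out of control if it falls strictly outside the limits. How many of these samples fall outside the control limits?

3

Compare each point to [281.1, 288.7]: sample 1 = 277.3 < LCL; sample 2 = 291.0 > UCL; sample 3 = 277.7 < LCL.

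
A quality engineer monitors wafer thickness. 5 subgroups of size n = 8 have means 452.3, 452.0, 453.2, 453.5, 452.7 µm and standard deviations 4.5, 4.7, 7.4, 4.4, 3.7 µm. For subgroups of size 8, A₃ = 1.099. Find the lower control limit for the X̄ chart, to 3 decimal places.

X̄̄ = (452.3 + 452.0 + 453.2 + 453.5 + 452.7) / 5 = 452.7400
s̄ = (4.5 + 4.7 + 7.4 + 4.4 + 3.7) / 5 = 4.9400
LCL = X̄̄ − A₃·s̄ = 452.7400 − 1.099 × 4.9400 = 447.3109

447.311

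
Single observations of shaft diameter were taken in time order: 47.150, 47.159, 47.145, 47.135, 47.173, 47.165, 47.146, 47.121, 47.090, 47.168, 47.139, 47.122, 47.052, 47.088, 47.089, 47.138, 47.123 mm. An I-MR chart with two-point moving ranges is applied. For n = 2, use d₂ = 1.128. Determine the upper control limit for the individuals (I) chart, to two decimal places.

X̄ = (47.150 + 47.159 + 47.145 + 47.135 + 47.173 + 47.165 + 47.146 + 47.121 + 47.090 + 47.168 + 47.139 + 47.122 + 47.052 + 47.088 + 47.089 + 47.138 + 47.123) / 17 = 47.1296
Moving ranges: 0.009, 0.014, 0.010, 0.038, 0.008, 0.019, 0.025, 0.031, 0.078, 0.029, 0.017, 0.070, 0.036, 0.001, 0.049, 0.015; M̄R̄ = 0.4490 / 16 = 0.0281
UCL = X̄ + 3·M̄R̄/d₂ = 47.1296 + 3 × 0.0281 / 1.128 = 47.2042

47.20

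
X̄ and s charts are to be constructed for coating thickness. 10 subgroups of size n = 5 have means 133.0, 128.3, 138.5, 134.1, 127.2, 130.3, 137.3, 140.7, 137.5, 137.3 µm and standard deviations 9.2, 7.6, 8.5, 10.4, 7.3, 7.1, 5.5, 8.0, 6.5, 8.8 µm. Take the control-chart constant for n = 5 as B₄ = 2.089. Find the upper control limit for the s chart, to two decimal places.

s̄ = (9.2 + 7.6 + 8.5 + 10.4 + 7.3 + 7.1 + 5.5 + 8.0 + 6.5 + 8.8) / 10 = 7.8900
UCL_s = B₄·s̄ = 2.089 × 7.8900 = 16.4822

16.48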